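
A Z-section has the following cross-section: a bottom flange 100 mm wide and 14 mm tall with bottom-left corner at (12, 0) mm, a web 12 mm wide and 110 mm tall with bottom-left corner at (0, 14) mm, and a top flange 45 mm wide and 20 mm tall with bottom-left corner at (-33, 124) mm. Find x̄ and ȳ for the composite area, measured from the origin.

bottom flange: A = 100 × 14 = 1400.00, centroid at (62.00, 7.00).
web: A = 12 × 110 = 1320.00, centroid at (6.00, 69.00).
top flange: A = 45 × 20 = 900.00, centroid at (-10.50, 134.00).
ΣA = 3620.00 mm²
ΣAx̄ = (1400.00)(62.00) + (1320.00)(6.00) + (900.00)(-10.50) = 85270.00 mm³
ΣAȳ = (1400.00)(7.00) + (1320.00)(69.00) + (900.00)(134.00) = 221480.00 mm³
x̄ = 85270.00 / 3620.00 = 23.56 mm
ȳ = 221480.00 / 3620.00 = 61.18 mm

x̄ = 23.56 mm, ȳ = 61.18 mm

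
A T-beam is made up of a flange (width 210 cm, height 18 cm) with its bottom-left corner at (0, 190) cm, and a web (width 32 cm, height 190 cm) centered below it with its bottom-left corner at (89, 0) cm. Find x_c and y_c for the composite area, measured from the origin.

x_c = 105.00 cm, y_c = 134.87 cm

Part | A | x̄ᵢ | ȳᵢ | A·x̄ᵢ | A·ȳᵢ
web | 6080.00 | 105.00 | 95.00 | 638400.00 | 577600.00
flange | 3780.00 | 105.00 | 199.00 | 396900.00 | 752220.00
Σ | 9860.00 |  |  | 1035300.00 | 1329820.00
x_c = 1035300.00 / 9860.00 = 105.00 cm
y_c = 1329820.00 / 9860.00 = 134.87 cm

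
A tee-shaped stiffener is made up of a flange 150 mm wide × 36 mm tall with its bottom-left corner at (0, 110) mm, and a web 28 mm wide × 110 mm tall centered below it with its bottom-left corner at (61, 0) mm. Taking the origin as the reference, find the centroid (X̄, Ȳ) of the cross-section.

X̄ = 75.00 mm, Ȳ = 101.49 mm

web: A = 28 × 110 = 3080.00, centroid at (75.00, 55.00).
flange: A = 150 × 36 = 5400.00, centroid at (75.00, 128.00).
ΣA = 8480.00 mm²
ΣAX̄ = (3080.00)(75.00) + (5400.00)(75.00) = 636000.00 mm³
ΣAȲ = (3080.00)(55.00) + (5400.00)(128.00) = 860600.00 mm³
X̄ = 636000.00 / 8480.00 = 75.00 mm
Ȳ = 860600.00 / 8480.00 = 101.49 mm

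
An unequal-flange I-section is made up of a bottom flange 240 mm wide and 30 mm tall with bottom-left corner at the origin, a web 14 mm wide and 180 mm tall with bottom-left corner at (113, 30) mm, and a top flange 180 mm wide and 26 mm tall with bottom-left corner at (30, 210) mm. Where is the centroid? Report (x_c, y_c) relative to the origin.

x_c = 120.00 mm, y_c = 100.97 mm

bottom flange: A = 240 × 30 = 7200.00, centroid at (120.00, 15.00).
web: A = 14 × 180 = 2520.00, centroid at (120.00, 120.00).
top flange: A = 180 × 26 = 4680.00, centroid at (120.00, 223.00).
ΣA = 14400.00 mm², ΣAx_c = 1728000.00 mm³, ΣAy_c = 1454040.00 mm³.
x_c = 1728000.00/14400.00 = 120.00 mm; y_c = 1454040.00/14400.00 = 100.97 mm.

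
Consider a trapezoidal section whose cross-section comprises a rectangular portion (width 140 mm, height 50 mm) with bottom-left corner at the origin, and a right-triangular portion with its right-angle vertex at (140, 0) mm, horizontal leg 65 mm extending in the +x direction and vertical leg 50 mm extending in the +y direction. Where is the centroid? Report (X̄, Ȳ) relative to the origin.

Part | A | x̄ᵢ | ȳᵢ | A·x̄ᵢ | A·ȳᵢ
rectangular portion | 7000.00 | 70.00 | 25.00 | 490000.00 | 175000.00
triangular portion | 1625.00 | 161.67 | 16.67 | 262708.33 | 27083.33
Σ | 8625.00 |  |  | 752708.33 | 202083.33
X̄ = 752708.33 / 8625.00 = 87.27 mm
Ȳ = 202083.33 / 8625.00 = 23.43 mm

X̄ = 87.27 mm, Ȳ = 23.43 mm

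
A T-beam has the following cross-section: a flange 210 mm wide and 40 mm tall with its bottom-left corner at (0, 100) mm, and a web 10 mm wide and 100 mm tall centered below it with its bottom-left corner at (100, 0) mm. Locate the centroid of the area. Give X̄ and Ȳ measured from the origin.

X̄ = 105.00 mm, Ȳ = 112.55 mm

Part | A | x̄ᵢ | ȳᵢ | A·x̄ᵢ | A·ȳᵢ
web | 1000.00 | 105.00 | 50.00 | 105000.00 | 50000.00
flange | 8400.00 | 105.00 | 120.00 | 882000.00 | 1008000.00
Σ | 9400.00 |  |  | 987000.00 | 1058000.00
X̄ = 987000.00 / 9400.00 = 105.00 mm
Ȳ = 1058000.00 / 9400.00 = 112.55 mm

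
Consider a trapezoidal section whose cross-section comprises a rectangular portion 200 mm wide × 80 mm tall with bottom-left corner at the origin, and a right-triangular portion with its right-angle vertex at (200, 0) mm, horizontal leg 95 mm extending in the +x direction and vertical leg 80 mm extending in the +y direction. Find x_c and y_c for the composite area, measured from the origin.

rectangular portion: A = 200 × 80 = 16000.00, centroid at (100.00, 40.00).
triangular portion: A = ½·95·80 = 3800.00, centroid at (231.67, 26.67).
ΣA = 19800.00 mm², ΣAx_c = 2480333.33 mm³, ΣAy_c = 741333.33 mm³.
x_c = 2480333.33/19800.00 = 125.27 mm; y_c = 741333.33/19800.00 = 37.44 mm.

x_c = 125.27 mm, y_c = 37.44 mm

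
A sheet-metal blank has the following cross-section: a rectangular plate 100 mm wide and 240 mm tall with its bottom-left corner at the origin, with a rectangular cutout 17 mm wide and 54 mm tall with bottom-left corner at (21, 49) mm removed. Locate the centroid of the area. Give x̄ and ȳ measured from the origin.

x̄ = 50.82 mm, ȳ = 121.75 mm

plate: A = 100 × 240 = 24000.00, centroid at (50.00, 120.00).
hole: A = −(17 × 54) = -918.00, centroid at (29.50, 76.00).
ΣA = 23082.00 mm², ΣAx̄ = 1172919.00 mm³, ΣAȳ = 2810232.00 mm³.
x̄ = 1172919.00/23082.00 = 50.82 mm; ȳ = 2810232.00/23082.00 = 121.75 mm.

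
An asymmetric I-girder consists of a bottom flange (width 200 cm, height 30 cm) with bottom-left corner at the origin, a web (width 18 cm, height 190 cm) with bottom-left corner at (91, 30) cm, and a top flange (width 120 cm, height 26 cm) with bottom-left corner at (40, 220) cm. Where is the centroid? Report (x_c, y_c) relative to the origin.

x_c = 100.00 cm, y_c = 99.24 cm

bottom flange: A = 200 × 30 = 6000.00, centroid at (100.00, 15.00).
web: A = 18 × 190 = 3420.00, centroid at (100.00, 125.00).
top flange: A = 120 × 26 = 3120.00, centroid at (100.00, 233.00).
ΣA = 12540.00 cm², ΣAx_c = 1254000.00 cm³, ΣAy_c = 1244460.00 cm³.
x_c = 1254000.00/12540.00 = 100.00 cm; y_c = 1244460.00/12540.00 = 99.24 cm.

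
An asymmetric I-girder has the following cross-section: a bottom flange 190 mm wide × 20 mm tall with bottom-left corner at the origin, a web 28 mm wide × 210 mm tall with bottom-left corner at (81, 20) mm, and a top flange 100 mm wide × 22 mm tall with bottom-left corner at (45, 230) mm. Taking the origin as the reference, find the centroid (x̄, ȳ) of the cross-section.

x̄ = 95.00 mm, ȳ = 109.70 mm

bottom flange: A = 190 × 20 = 3800.00, centroid at (95.00, 10.00).
web: A = 28 × 210 = 5880.00, centroid at (95.00, 125.00).
top flange: A = 100 × 22 = 2200.00, centroid at (95.00, 241.00).
ΣA = 11880.00 mm², ΣAx̄ = 1128600.00 mm³, ΣAȳ = 1303200.00 mm³.
x̄ = 1128600.00/11880.00 = 95.00 mm; ȳ = 1303200.00/11880.00 = 109.70 mm.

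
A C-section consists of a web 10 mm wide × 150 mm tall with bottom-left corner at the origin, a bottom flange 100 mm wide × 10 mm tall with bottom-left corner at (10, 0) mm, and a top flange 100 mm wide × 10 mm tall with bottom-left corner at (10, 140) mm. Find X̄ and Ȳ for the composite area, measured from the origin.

X̄ = 36.43 mm, Ȳ = 75.00 mm

Part | A | x̄ᵢ | ȳᵢ | A·x̄ᵢ | A·ȳᵢ
web | 1500.00 | 5.00 | 75.00 | 7500.00 | 112500.00
bottom flange | 1000.00 | 60.00 | 5.00 | 60000.00 | 5000.00
top flange | 1000.00 | 60.00 | 145.00 | 60000.00 | 145000.00
Σ | 3500.00 |  |  | 127500.00 | 262500.00
X̄ = 127500.00 / 3500.00 = 36.43 mm
Ȳ = 262500.00 / 3500.00 = 75.00 mm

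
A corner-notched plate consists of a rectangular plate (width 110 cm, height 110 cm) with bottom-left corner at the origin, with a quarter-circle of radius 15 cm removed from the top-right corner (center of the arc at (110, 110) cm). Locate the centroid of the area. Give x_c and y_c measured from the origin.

plate: A = 110 × 110 = 12100.00, centroid at (55.00, 55.00).
removed quarter-circle: A = −¼π·15² = -176.71, centroid at (103.63, 103.63).
ΣA = 11923.29 cm²
ΣAx_c = (12100.00)(55.00) + (-176.71)(103.63) = 647186.40 cm³
ΣAy_c = (12100.00)(55.00) + (-176.71)(103.63) = 647186.40 cm³
x_c = 647186.40 / 11923.29 = 54.28 cm
y_c = 647186.40 / 11923.29 = 54.28 cm

x_c = 54.28 cm, y_c = 54.28 cm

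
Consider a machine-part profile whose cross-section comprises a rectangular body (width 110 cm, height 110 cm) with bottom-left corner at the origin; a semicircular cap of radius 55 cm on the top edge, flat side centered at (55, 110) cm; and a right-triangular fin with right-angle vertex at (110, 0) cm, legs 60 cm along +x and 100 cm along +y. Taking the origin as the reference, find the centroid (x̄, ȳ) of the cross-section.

x̄ = 66.33 cm, ȳ = 70.48 cm

rectangular body: A = 110 × 110 = 12100.00, centroid at (55.00, 55.00).
semicircular top: A = ½π·55² = 4751.66, centroid at (55.00, 133.34).
triangular fin: A = ½·60·100 = 3000.00, centroid at (130.00, 33.33).
ΣA = 19851.66 cm²
ΣAx̄ = (12100.00)(55.00) + (4751.66)(55.00) + (3000.00)(130.00) = 1316841.24 cm³
ΣAȳ = (12100.00)(55.00) + (4751.66)(133.34) + (3000.00)(33.33) = 1399099.14 cm³
x̄ = 1316841.24 / 19851.66 = 66.33 cm
ȳ = 1399099.14 / 19851.66 = 70.48 cm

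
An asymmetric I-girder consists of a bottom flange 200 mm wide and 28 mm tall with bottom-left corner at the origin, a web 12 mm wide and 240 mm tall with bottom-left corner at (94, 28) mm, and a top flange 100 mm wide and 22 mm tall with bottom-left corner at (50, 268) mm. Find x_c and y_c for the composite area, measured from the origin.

x_c = 100.00 mm, y_c = 104.72 mm

Part | A | x̄ᵢ | ȳᵢ | A·x̄ᵢ | A·ȳᵢ
bottom flange | 5600.00 | 100.00 | 14.00 | 560000.00 | 78400.00
web | 2880.00 | 100.00 | 148.00 | 288000.00 | 426240.00
top flange | 2200.00 | 100.00 | 279.00 | 220000.00 | 613800.00
Σ | 10680.00 |  |  | 1068000.00 | 1118440.00
x_c = 1068000.00 / 10680.00 = 100.00 mm
y_c = 1118440.00 / 10680.00 = 104.72 mm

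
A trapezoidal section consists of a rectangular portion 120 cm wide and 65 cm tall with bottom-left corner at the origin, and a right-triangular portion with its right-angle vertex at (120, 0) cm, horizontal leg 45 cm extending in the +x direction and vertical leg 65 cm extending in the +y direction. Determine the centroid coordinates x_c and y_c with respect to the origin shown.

Part | A | x̄ᵢ | ȳᵢ | A·x̄ᵢ | A·ȳᵢ
rectangular portion | 7800.00 | 60.00 | 32.50 | 468000.00 | 253500.00
triangular portion | 1462.50 | 135.00 | 21.67 | 197437.50 | 31687.50
Σ | 9262.50 |  |  | 665437.50 | 285187.50
x_c = 665437.50 / 9262.50 = 71.84 cm
y_c = 285187.50 / 9262.50 = 30.79 cm

x_c = 71.84 cm, y_c = 30.79 cm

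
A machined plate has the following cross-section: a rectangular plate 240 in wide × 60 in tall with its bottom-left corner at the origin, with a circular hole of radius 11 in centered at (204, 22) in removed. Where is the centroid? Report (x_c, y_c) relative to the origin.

plate: A = 240 × 60 = 14400.00, centroid at (120.00, 30.00).
hole: A = −π·11² = -380.13, centroid at (204.00, 22.00).
ΣA = 14019.87 in², ΣAx_c = 1650452.93 in³, ΣAy_c = 423637.08 in³.
x_c = 1650452.93/14019.87 = 117.72 in; y_c = 423637.08/14019.87 = 30.22 in.

x_c = 117.72 in, y_c = 30.22 in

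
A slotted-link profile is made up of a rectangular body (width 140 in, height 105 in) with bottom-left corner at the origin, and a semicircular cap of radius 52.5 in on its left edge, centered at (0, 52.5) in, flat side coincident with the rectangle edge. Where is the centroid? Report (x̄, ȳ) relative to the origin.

x̄ = 49.00 in, ȳ = 52.50 in

rectangular body: A = 140 × 105 = 14700.00, centroid at (70.00, 52.50).
semicircular end: A = ½π·52.5² = 4329.51, centroid at (-22.28, 52.50).
ΣA = 19029.51 in²
ΣAx̄ = (14700.00)(70.00) + (4329.51)(-22.28) = 932531.25 in³
ΣAȳ = (14700.00)(52.50) + (4329.51)(52.50) = 999049.14 in³
x̄ = 932531.25 / 19029.51 = 49.00 in
ȳ = 999049.14 / 19029.51 = 52.50 in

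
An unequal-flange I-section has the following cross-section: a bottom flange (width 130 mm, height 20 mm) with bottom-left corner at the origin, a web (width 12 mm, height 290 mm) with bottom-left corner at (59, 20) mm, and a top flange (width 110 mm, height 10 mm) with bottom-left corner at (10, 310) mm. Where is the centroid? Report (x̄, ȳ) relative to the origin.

x̄ = 65.00 mm, ȳ = 131.85 mm

bottom flange: A = 130 × 20 = 2600.00, centroid at (65.00, 10.00).
web: A = 12 × 290 = 3480.00, centroid at (65.00, 165.00).
top flange: A = 110 × 10 = 1100.00, centroid at (65.00, 315.00).
ΣA = 7180.00 mm², ΣAx̄ = 466700.00 mm³, ΣAȳ = 946700.00 mm³.
x̄ = 466700.00/7180.00 = 65.00 mm; ȳ = 946700.00/7180.00 = 131.85 mm.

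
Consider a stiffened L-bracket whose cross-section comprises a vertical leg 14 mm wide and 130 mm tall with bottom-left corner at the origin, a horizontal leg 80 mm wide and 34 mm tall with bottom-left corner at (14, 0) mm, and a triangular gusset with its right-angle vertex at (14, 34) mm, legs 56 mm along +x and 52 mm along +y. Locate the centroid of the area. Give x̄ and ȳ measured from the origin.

x̄ = 34.55 mm, ȳ = 39.91 mm

vertical leg: A = 14 × 130 = 1820.00, centroid at (7.00, 65.00).
horizontal leg: A = 80 × 34 = 2720.00, centroid at (54.00, 17.00).
gusset: A = ½·56·52 = 1456.00, centroid at (32.67, 51.33).
ΣA = 5996.00 mm²
ΣAx̄ = (1820.00)(7.00) + (2720.00)(54.00) + (1456.00)(32.67) = 207182.67 mm³
ΣAȳ = (1820.00)(65.00) + (2720.00)(17.00) + (1456.00)(51.33) = 239281.33 mm³
x̄ = 207182.67 / 5996.00 = 34.55 mm
ȳ = 239281.33 / 5996.00 = 39.91 mm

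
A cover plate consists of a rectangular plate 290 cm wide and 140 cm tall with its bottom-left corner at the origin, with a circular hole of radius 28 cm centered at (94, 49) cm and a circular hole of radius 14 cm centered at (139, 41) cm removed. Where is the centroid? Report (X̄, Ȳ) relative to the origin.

Part | A | x̄ᵢ | ȳᵢ | A·x̄ᵢ | A·ȳᵢ
plate | 40600.00 | 145.00 | 70.00 | 5887000.00 | 2842000.00
hole 1 | -2463.01 | 94.00 | 49.00 | -231522.81 | -120687.42
hole 2 | -615.75 | 139.00 | 41.00 | -85589.55 | -25245.84
Σ | 37521.24 |  |  | 5569887.64 | 2696066.74
X̄ = 5569887.64 / 37521.24 = 148.45 cm
Ȳ = 2696066.74 / 37521.24 = 71.85 cm

X̄ = 148.45 cm, Ȳ = 71.85 cm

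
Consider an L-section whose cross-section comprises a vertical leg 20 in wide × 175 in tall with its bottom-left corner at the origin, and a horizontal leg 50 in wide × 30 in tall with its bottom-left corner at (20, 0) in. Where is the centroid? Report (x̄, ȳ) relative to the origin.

Part | A | x̄ᵢ | ȳᵢ | A·x̄ᵢ | A·ȳᵢ
vertical leg | 3500.00 | 10.00 | 87.50 | 35000.00 | 306250.00
horizontal leg | 1500.00 | 45.00 | 15.00 | 67500.00 | 22500.00
Σ | 5000.00 |  |  | 102500.00 | 328750.00
x̄ = 102500.00 / 5000.00 = 20.50 in
ȳ = 328750.00 / 5000.00 = 65.75 in

x̄ = 20.50 in, ȳ = 65.75 in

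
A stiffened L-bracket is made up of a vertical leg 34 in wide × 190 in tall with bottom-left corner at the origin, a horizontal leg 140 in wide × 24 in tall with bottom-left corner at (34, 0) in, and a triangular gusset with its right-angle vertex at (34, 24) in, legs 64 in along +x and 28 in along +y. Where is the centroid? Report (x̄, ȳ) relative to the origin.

vertical leg: A = 34 × 190 = 6460.00, centroid at (17.00, 95.00).
horizontal leg: A = 140 × 24 = 3360.00, centroid at (104.00, 12.00).
gusset: A = ½·64·28 = 896.00, centroid at (55.33, 33.33).
ΣA = 10716.00 in²
ΣAx̄ = (6460.00)(17.00) + (3360.00)(104.00) + (896.00)(55.33) = 508838.67 in³
ΣAȳ = (6460.00)(95.00) + (3360.00)(12.00) + (896.00)(33.33) = 683886.67 in³
x̄ = 508838.67 / 10716.00 = 47.48 in
ȳ = 683886.67 / 10716.00 = 63.82 in

x̄ = 47.48 in, ȳ = 63.82 in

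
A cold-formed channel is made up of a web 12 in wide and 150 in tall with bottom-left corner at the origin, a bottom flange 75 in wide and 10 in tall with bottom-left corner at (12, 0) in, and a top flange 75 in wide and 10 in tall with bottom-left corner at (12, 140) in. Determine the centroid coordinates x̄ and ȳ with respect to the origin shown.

Part | A | x̄ᵢ | ȳᵢ | A·x̄ᵢ | A·ȳᵢ
web | 1800.00 | 6.00 | 75.00 | 10800.00 | 135000.00
bottom flange | 750.00 | 49.50 | 5.00 | 37125.00 | 3750.00
top flange | 750.00 | 49.50 | 145.00 | 37125.00 | 108750.00
Σ | 3300.00 |  |  | 85050.00 | 247500.00
x̄ = 85050.00 / 3300.00 = 25.77 in
ȳ = 247500.00 / 3300.00 = 75.00 in

x̄ = 25.77 in, ȳ = 75.00 in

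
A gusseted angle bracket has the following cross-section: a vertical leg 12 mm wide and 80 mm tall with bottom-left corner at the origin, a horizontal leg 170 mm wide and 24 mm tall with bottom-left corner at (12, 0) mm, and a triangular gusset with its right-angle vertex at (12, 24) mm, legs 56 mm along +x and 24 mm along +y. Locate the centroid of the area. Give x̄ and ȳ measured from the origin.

x̄ = 73.90 mm, ȳ = 19.06 mm

vertical leg: A = 12 × 80 = 960.00, centroid at (6.00, 40.00).
horizontal leg: A = 170 × 24 = 4080.00, centroid at (97.00, 12.00).
gusset: A = ½·56·24 = 672.00, centroid at (30.67, 32.00).
ΣA = 5712.00 mm²
ΣAx̄ = (960.00)(6.00) + (4080.00)(97.00) + (672.00)(30.67) = 422128.00 mm³
ΣAȳ = (960.00)(40.00) + (4080.00)(12.00) + (672.00)(32.00) = 108864.00 mm³
x̄ = 422128.00 / 5712.00 = 73.90 mm
ȳ = 108864.00 / 5712.00 = 19.06 mm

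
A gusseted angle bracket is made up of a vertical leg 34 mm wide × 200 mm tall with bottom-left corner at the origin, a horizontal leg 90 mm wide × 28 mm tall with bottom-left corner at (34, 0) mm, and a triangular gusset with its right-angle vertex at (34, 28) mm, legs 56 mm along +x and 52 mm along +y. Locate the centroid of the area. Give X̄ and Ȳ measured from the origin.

vertical leg: A = 34 × 200 = 6800.00, centroid at (17.00, 100.00).
horizontal leg: A = 90 × 28 = 2520.00, centroid at (79.00, 14.00).
gusset: A = ½·56·52 = 1456.00, centroid at (52.67, 45.33).
ΣA = 10776.00 mm²
ΣAX̄ = (6800.00)(17.00) + (2520.00)(79.00) + (1456.00)(52.67) = 391362.67 mm³
ΣAȲ = (6800.00)(100.00) + (2520.00)(14.00) + (1456.00)(45.33) = 781285.33 mm³
X̄ = 391362.67 / 10776.00 = 36.32 mm
Ȳ = 781285.33 / 10776.00 = 72.50 mm

X̄ = 36.32 mm, Ȳ = 72.50 mm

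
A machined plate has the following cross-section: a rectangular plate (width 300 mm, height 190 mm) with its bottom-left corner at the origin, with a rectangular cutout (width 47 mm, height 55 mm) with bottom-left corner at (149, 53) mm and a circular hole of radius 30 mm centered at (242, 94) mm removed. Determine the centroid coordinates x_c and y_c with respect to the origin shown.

Part | A | x̄ᵢ | ȳᵢ | A·x̄ᵢ | A·ȳᵢ
plate | 57000.00 | 150.00 | 95.00 | 8550000.00 | 5415000.00
hole 1 | -2585.00 | 172.50 | 80.50 | -445912.50 | -208092.50
hole 2 | -2827.43 | 242.00 | 94.00 | -684238.88 | -265778.74
Σ | 51587.57 |  |  | 7419848.62 | 4941128.76
x_c = 7419848.62 / 51587.57 = 143.83 mm
y_c = 4941128.76 / 51587.57 = 95.78 mm

x_c = 143.83 mm, y_c = 95.78 mm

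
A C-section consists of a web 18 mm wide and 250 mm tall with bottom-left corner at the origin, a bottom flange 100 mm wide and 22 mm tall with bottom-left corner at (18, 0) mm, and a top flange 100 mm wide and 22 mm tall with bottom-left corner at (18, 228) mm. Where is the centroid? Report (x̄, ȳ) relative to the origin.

x̄ = 38.17 mm, ȳ = 125.00 mm

Part | A | x̄ᵢ | ȳᵢ | A·x̄ᵢ | A·ȳᵢ
web | 4500.00 | 9.00 | 125.00 | 40500.00 | 562500.00
bottom flange | 2200.00 | 68.00 | 11.00 | 149600.00 | 24200.00
top flange | 2200.00 | 68.00 | 239.00 | 149600.00 | 525800.00
Σ | 8900.00 |  |  | 339700.00 | 1112500.00
x̄ = 339700.00 / 8900.00 = 38.17 mm
ȳ = 1112500.00 / 8900.00 = 125.00 mm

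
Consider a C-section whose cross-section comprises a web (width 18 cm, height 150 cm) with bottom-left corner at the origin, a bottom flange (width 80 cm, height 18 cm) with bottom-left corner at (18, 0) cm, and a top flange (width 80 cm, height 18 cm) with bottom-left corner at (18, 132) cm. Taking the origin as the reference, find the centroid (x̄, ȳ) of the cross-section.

x̄ = 34.29 cm, ȳ = 75.00 cm

web: A = 18 × 150 = 2700.00, centroid at (9.00, 75.00).
bottom flange: A = 80 × 18 = 1440.00, centroid at (58.00, 9.00).
top flange: A = 80 × 18 = 1440.00, centroid at (58.00, 141.00).
ΣA = 5580.00 cm², ΣAx̄ = 191340.00 cm³, ΣAȳ = 418500.00 cm³.
x̄ = 191340.00/5580.00 = 34.29 cm; ȳ = 418500.00/5580.00 = 75.00 cm.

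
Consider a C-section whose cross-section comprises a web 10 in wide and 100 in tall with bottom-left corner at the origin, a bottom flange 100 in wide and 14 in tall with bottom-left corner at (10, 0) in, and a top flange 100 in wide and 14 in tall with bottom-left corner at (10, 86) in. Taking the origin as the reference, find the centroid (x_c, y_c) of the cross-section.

web: A = 10 × 100 = 1000.00, centroid at (5.00, 50.00).
bottom flange: A = 100 × 14 = 1400.00, centroid at (60.00, 7.00).
top flange: A = 100 × 14 = 1400.00, centroid at (60.00, 93.00).
ΣA = 3800.00 in²
ΣAx_c = (1000.00)(5.00) + (1400.00)(60.00) + (1400.00)(60.00) = 173000.00 in³
ΣAy_c = (1000.00)(50.00) + (1400.00)(7.00) + (1400.00)(93.00) = 190000.00 in³
x_c = 173000.00 / 3800.00 = 45.53 in
y_c = 190000.00 / 3800.00 = 50.00 in

x_c = 45.53 in, y_c = 50.00 in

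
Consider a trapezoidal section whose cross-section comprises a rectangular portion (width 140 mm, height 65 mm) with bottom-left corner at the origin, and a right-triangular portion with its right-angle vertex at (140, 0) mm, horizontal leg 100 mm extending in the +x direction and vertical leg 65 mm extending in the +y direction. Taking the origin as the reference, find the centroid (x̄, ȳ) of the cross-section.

x̄ = 97.19 mm, ȳ = 29.65 mm

Part | A | x̄ᵢ | ȳᵢ | A·x̄ᵢ | A·ȳᵢ
rectangular portion | 9100.00 | 70.00 | 32.50 | 637000.00 | 295750.00
triangular portion | 3250.00 | 173.33 | 21.67 | 563333.33 | 70416.67
Σ | 12350.00 |  |  | 1200333.33 | 366166.67
x̄ = 1200333.33 / 12350.00 = 97.19 mm
ȳ = 366166.67 / 12350.00 = 29.65 mm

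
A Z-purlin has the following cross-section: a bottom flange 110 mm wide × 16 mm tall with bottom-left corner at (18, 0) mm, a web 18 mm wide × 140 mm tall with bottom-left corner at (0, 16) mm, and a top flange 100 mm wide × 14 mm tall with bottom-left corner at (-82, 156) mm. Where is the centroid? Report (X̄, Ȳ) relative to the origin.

X̄ = 18.73 mm, Ȳ = 80.81 mm

bottom flange: A = 110 × 16 = 1760.00, centroid at (73.00, 8.00).
web: A = 18 × 140 = 2520.00, centroid at (9.00, 86.00).
top flange: A = 100 × 14 = 1400.00, centroid at (-32.00, 163.00).
ΣA = 5680.00 mm²
ΣAX̄ = (1760.00)(73.00) + (2520.00)(9.00) + (1400.00)(-32.00) = 106360.00 mm³
ΣAȲ = (1760.00)(8.00) + (2520.00)(86.00) + (1400.00)(163.00) = 459000.00 mm³
X̄ = 106360.00 / 5680.00 = 18.73 mm
Ȳ = 459000.00 / 5680.00 = 80.81 mm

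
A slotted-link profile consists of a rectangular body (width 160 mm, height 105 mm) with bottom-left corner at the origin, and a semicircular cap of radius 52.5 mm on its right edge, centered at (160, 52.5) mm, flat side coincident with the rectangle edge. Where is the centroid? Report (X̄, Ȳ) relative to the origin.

X̄ = 100.96 mm, Ȳ = 52.50 mm

Part | A | x̄ᵢ | ȳᵢ | A·x̄ᵢ | A·ȳᵢ
rectangular body | 16800.00 | 80.00 | 52.50 | 1344000.00 | 882000.00
semicircular end | 4329.51 | 182.28 | 52.50 | 789189.93 | 227299.14
Σ | 21129.51 |  |  | 2133189.93 | 1109299.14
X̄ = 2133189.93 / 21129.51 = 100.96 mm
Ȳ = 1109299.14 / 21129.51 = 52.50 mm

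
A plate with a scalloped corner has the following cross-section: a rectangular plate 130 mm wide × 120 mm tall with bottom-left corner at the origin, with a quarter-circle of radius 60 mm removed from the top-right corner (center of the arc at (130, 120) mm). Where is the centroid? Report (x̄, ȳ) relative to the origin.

plate: A = 130 × 120 = 15600.00, centroid at (65.00, 60.00).
removed quarter-circle: A = −¼π·60² = -2827.43, centroid at (104.54, 94.54).
ΣA = 12772.57 mm², ΣAx̄ = 718433.66 mm³, ΣAȳ = 668707.99 mm³.
x̄ = 718433.66/12772.57 = 56.25 mm; ȳ = 668707.99/12772.57 = 52.36 mm.

x̄ = 56.25 mm, ȳ = 52.36 mm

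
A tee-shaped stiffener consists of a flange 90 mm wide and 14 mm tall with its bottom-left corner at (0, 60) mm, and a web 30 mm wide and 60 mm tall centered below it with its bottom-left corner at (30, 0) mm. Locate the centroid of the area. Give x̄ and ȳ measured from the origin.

web: A = 30 × 60 = 1800.00, centroid at (45.00, 30.00).
flange: A = 90 × 14 = 1260.00, centroid at (45.00, 67.00).
ΣA = 3060.00 mm², ΣAx̄ = 137700.00 mm³, ΣAȳ = 138420.00 mm³.
x̄ = 137700.00/3060.00 = 45.00 mm; ȳ = 138420.00/3060.00 = 45.24 mm.

x̄ = 45.00 mm, ȳ = 45.24 mm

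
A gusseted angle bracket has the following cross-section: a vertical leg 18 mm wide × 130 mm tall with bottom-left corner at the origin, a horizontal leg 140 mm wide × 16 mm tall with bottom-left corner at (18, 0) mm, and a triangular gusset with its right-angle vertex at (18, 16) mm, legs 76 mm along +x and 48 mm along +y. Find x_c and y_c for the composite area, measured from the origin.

vertical leg: A = 18 × 130 = 2340.00, centroid at (9.00, 65.00).
horizontal leg: A = 140 × 16 = 2240.00, centroid at (88.00, 8.00).
gusset: A = ½·76·48 = 1824.00, centroid at (43.33, 32.00).
ΣA = 6404.00 mm²
ΣAx_c = (2340.00)(9.00) + (2240.00)(88.00) + (1824.00)(43.33) = 297220.00 mm³
ΣAy_c = (2340.00)(65.00) + (2240.00)(8.00) + (1824.00)(32.00) = 228388.00 mm³
x_c = 297220.00 / 6404.00 = 46.41 mm
y_c = 228388.00 / 6404.00 = 35.66 mm

x_c = 46.41 mm, y_c = 35.66 mm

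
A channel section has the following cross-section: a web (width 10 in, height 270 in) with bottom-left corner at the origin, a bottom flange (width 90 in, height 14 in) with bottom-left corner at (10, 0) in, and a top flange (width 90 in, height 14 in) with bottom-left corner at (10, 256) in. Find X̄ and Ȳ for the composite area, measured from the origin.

X̄ = 29.14 in, Ȳ = 135.00 in

web: A = 10 × 270 = 2700.00, centroid at (5.00, 135.00).
bottom flange: A = 90 × 14 = 1260.00, centroid at (55.00, 7.00).
top flange: A = 90 × 14 = 1260.00, centroid at (55.00, 263.00).
ΣA = 5220.00 in², ΣAX̄ = 152100.00 in³, ΣAȲ = 704700.00 in³.
X̄ = 152100.00/5220.00 = 29.14 in; Ȳ = 704700.00/5220.00 = 135.00 in.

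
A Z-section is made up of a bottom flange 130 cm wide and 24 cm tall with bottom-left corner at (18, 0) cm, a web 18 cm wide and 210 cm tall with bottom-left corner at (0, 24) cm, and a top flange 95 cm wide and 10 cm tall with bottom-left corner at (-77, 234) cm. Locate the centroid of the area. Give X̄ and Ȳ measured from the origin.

bottom flange: A = 130 × 24 = 3120.00, centroid at (83.00, 12.00).
web: A = 18 × 210 = 3780.00, centroid at (9.00, 129.00).
top flange: A = 95 × 10 = 950.00, centroid at (-29.50, 239.00).
ΣA = 7850.00 cm²
ΣAX̄ = (3120.00)(83.00) + (3780.00)(9.00) + (950.00)(-29.50) = 264955.00 cm³
ΣAȲ = (3120.00)(12.00) + (3780.00)(129.00) + (950.00)(239.00) = 752110.00 cm³
X̄ = 264955.00 / 7850.00 = 33.75 cm
Ȳ = 752110.00 / 7850.00 = 95.81 cm

X̄ = 33.75 cm, Ȳ = 95.81 cm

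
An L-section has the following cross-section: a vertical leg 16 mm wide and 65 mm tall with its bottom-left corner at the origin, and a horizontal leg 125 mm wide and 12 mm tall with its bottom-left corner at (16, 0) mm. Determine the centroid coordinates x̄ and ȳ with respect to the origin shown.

x̄ = 49.63 mm, ȳ = 16.85 mm

Part | A | x̄ᵢ | ȳᵢ | A·x̄ᵢ | A·ȳᵢ
vertical leg | 1040.00 | 8.00 | 32.50 | 8320.00 | 33800.00
horizontal leg | 1500.00 | 78.50 | 6.00 | 117750.00 | 9000.00
Σ | 2540.00 |  |  | 126070.00 | 42800.00
x̄ = 126070.00 / 2540.00 = 49.63 mm
ȳ = 42800.00 / 2540.00 = 16.85 mm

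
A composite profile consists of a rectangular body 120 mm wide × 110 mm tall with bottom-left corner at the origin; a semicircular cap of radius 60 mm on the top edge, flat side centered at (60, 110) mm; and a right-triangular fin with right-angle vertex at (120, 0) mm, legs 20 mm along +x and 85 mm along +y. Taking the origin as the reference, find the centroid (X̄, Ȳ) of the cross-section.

X̄ = 62.88 mm, Ȳ = 76.94 mm

rectangular body: A = 120 × 110 = 13200.00, centroid at (60.00, 55.00).
semicircular top: A = ½π·60² = 5654.87, centroid at (60.00, 135.46).
triangular fin: A = ½·20·85 = 850.00, centroid at (126.67, 28.33).
ΣA = 19704.87 mm², ΣAX̄ = 1238958.67 mm³, ΣAȲ = 1516118.68 mm³.
X̄ = 1238958.67/19704.87 = 62.88 mm; Ȳ = 1516118.68/19704.87 = 76.94 mm.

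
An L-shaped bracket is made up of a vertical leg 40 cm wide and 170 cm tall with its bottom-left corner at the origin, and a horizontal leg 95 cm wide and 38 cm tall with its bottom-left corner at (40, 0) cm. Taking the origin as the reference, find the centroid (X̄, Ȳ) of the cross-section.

X̄ = 43.41 cm, Ȳ = 62.11 cm

vertical leg: A = 40 × 170 = 6800.00, centroid at (20.00, 85.00).
horizontal leg: A = 95 × 38 = 3610.00, centroid at (87.50, 19.00).
ΣA = 10410.00 cm², ΣAX̄ = 451875.00 cm³, ΣAȲ = 646590.00 cm³.
X̄ = 451875.00/10410.00 = 43.41 cm; Ȳ = 646590.00/10410.00 = 62.11 cm.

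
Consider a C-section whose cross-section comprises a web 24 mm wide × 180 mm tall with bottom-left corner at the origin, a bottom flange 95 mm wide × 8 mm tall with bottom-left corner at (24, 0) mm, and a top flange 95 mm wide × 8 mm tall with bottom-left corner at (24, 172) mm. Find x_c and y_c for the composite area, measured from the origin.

web: A = 24 × 180 = 4320.00, centroid at (12.00, 90.00).
bottom flange: A = 95 × 8 = 760.00, centroid at (71.50, 4.00).
top flange: A = 95 × 8 = 760.00, centroid at (71.50, 176.00).
ΣA = 5840.00 mm², ΣAx_c = 160520.00 mm³, ΣAy_c = 525600.00 mm³.
x_c = 160520.00/5840.00 = 27.49 mm; y_c = 525600.00/5840.00 = 90.00 mm.

x_c = 27.49 mm, y_c = 90.00 mm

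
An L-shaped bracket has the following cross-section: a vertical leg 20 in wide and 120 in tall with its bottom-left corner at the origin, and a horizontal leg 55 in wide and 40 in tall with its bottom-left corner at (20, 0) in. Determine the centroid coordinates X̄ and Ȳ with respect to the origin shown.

vertical leg: A = 20 × 120 = 2400.00, centroid at (10.00, 60.00).
horizontal leg: A = 55 × 40 = 2200.00, centroid at (47.50, 20.00).
ΣA = 4600.00 in², ΣAX̄ = 128500.00 in³, ΣAȲ = 188000.00 in³.
X̄ = 128500.00/4600.00 = 27.93 in; Ȳ = 188000.00/4600.00 = 40.87 in.

X̄ = 27.93 in, Ȳ = 40.87 in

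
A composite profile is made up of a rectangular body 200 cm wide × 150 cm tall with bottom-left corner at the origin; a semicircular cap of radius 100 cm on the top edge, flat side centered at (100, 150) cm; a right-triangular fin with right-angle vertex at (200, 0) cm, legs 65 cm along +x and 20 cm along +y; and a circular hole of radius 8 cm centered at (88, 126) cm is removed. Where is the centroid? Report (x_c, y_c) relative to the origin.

Part | A | x̄ᵢ | ȳᵢ | A·x̄ᵢ | A·ȳᵢ
rectangular body | 30000.00 | 100.00 | 75.00 | 3000000.00 | 2250000.00
semicircular top | 15707.96 | 100.00 | 192.44 | 1570796.33 | 3022861.16
triangular fin | 650.00 | 221.67 | 6.67 | 144083.33 | 4333.33
hole | -201.06 | 88.00 | 126.00 | -17693.45 | -25333.80
Σ | 46156.90 |  |  | 4697186.21 | 5251860.69
x_c = 4697186.21 / 46156.90 = 101.77 cm
y_c = 5251860.69 / 46156.90 = 113.78 cm

x_c = 101.77 cm, y_c = 113.78 cm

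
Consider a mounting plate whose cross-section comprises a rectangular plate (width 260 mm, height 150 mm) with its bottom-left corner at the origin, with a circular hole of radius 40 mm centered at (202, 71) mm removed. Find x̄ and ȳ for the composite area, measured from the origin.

x̄ = 119.35 mm, ȳ = 75.59 mm

plate: A = 260 × 150 = 39000.00, centroid at (130.00, 75.00).
hole: A = −π·40² = -5026.55, centroid at (202.00, 71.00).
ΣA = 33973.45 mm², ΣAx̄ = 4054637.25 mm³, ΣAȳ = 2568115.07 mm³.
x̄ = 4054637.25/33973.45 = 119.35 mm; ȳ = 2568115.07/33973.45 = 75.59 mm.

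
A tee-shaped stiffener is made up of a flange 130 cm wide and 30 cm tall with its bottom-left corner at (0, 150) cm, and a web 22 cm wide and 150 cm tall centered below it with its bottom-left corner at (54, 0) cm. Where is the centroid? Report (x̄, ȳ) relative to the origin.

Part | A | x̄ᵢ | ȳᵢ | A·x̄ᵢ | A·ȳᵢ
web | 3300.00 | 65.00 | 75.00 | 214500.00 | 247500.00
flange | 3900.00 | 65.00 | 165.00 | 253500.00 | 643500.00
Σ | 7200.00 |  |  | 468000.00 | 891000.00
x̄ = 468000.00 / 7200.00 = 65.00 cm
ȳ = 891000.00 / 7200.00 = 123.75 cm

x̄ = 65.00 cm, ȳ = 123.75 cm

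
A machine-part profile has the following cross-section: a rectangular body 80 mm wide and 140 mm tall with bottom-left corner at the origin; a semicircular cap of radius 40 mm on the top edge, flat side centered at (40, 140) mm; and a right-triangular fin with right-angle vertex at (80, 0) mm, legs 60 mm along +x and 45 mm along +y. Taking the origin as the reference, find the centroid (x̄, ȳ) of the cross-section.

rectangular body: A = 80 × 140 = 11200.00, centroid at (40.00, 70.00).
semicircular top: A = ½π·40² = 2513.27, centroid at (40.00, 156.98).
triangular fin: A = ½·60·45 = 1350.00, centroid at (100.00, 15.00).
ΣA = 15063.27 mm²
ΣAx̄ = (11200.00)(40.00) + (2513.27)(40.00) + (1350.00)(100.00) = 683530.96 mm³
ΣAȳ = (11200.00)(70.00) + (2513.27)(156.98) + (1350.00)(15.00) = 1198775.04 mm³
x̄ = 683530.96 / 15063.27 = 45.38 mm
ȳ = 1198775.04 / 15063.27 = 79.58 mm

x̄ = 45.38 mm, ȳ = 79.58 mm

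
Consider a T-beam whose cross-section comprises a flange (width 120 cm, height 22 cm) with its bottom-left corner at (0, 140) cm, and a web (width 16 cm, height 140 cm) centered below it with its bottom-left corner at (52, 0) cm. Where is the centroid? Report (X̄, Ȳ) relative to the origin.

X̄ = 60.00 cm, Ȳ = 113.82 cm

web: A = 16 × 140 = 2240.00, centroid at (60.00, 70.00).
flange: A = 120 × 22 = 2640.00, centroid at (60.00, 151.00).
ΣA = 4880.00 cm², ΣAX̄ = 292800.00 cm³, ΣAȲ = 555440.00 cm³.
X̄ = 292800.00/4880.00 = 60.00 cm; Ȳ = 555440.00/4880.00 = 113.82 cm.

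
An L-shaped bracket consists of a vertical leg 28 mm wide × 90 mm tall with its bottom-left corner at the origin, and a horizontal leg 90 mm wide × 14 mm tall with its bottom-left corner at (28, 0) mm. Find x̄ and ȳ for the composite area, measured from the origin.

x̄ = 33.67 mm, ȳ = 32.33 mm

Part | A | x̄ᵢ | ȳᵢ | A·x̄ᵢ | A·ȳᵢ
vertical leg | 2520.00 | 14.00 | 45.00 | 35280.00 | 113400.00
horizontal leg | 1260.00 | 73.00 | 7.00 | 91980.00 | 8820.00
Σ | 3780.00 |  |  | 127260.00 | 122220.00
x̄ = 127260.00 / 3780.00 = 33.67 mm
ȳ = 122220.00 / 3780.00 = 32.33 mm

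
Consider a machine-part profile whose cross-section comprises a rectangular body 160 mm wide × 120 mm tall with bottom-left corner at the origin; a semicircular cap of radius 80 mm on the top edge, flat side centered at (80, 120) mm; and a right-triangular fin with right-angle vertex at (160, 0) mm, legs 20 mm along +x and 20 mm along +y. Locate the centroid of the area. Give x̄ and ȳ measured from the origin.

x̄ = 80.59 mm, ȳ = 91.71 mm

Part | A | x̄ᵢ | ȳᵢ | A·x̄ᵢ | A·ȳᵢ
rectangular body | 19200.00 | 80.00 | 60.00 | 1536000.00 | 1152000.00
semicircular top | 10053.10 | 80.00 | 153.95 | 804247.72 | 1547704.91
triangular fin | 200.00 | 166.67 | 6.67 | 33333.33 | 1333.33
Σ | 29453.10 |  |  | 2373581.05 | 2701038.25
x̄ = 2373581.05 / 29453.10 = 80.59 mm
ȳ = 2701038.25 / 29453.10 = 91.71 mm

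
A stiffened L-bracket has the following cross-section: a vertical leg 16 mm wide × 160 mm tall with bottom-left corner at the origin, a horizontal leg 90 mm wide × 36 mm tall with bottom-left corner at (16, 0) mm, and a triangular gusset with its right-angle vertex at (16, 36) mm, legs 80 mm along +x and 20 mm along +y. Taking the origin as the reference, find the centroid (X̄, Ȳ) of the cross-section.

Part | A | x̄ᵢ | ȳᵢ | A·x̄ᵢ | A·ȳᵢ
vertical leg | 2560.00 | 8.00 | 80.00 | 20480.00 | 204800.00
horizontal leg | 3240.00 | 61.00 | 18.00 | 197640.00 | 58320.00
gusset | 800.00 | 42.67 | 42.67 | 34133.33 | 34133.33
Σ | 6600.00 |  |  | 252253.33 | 297253.33
X̄ = 252253.33 / 6600.00 = 38.22 mm
Ȳ = 297253.33 / 6600.00 = 45.04 mm

X̄ = 38.22 mm, Ȳ = 45.04 mm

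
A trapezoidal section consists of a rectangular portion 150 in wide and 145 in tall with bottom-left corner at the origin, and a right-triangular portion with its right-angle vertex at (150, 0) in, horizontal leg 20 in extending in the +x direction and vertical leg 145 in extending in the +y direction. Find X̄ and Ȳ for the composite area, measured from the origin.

X̄ = 80.10 in, Ȳ = 70.99 in

rectangular portion: A = 150 × 145 = 21750.00, centroid at (75.00, 72.50).
triangular portion: A = ½·20·145 = 1450.00, centroid at (156.67, 48.33).
ΣA = 23200.00 in², ΣAX̄ = 1858416.67 in³, ΣAȲ = 1646958.33 in³.
X̄ = 1858416.67/23200.00 = 80.10 in; Ȳ = 1646958.33/23200.00 = 70.99 in.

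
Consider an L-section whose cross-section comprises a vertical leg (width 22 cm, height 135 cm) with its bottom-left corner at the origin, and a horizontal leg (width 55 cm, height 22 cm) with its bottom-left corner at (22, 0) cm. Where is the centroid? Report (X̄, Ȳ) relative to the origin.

X̄ = 22.14 cm, Ȳ = 51.14 cm

vertical leg: A = 22 × 135 = 2970.00, centroid at (11.00, 67.50).
horizontal leg: A = 55 × 22 = 1210.00, centroid at (49.50, 11.00).
ΣA = 4180.00 cm²
ΣAX̄ = (2970.00)(11.00) + (1210.00)(49.50) = 92565.00 cm³
ΣAȲ = (2970.00)(67.50) + (1210.00)(11.00) = 213785.00 cm³
X̄ = 92565.00 / 4180.00 = 22.14 cm
Ȳ = 213785.00 / 4180.00 = 51.14 cm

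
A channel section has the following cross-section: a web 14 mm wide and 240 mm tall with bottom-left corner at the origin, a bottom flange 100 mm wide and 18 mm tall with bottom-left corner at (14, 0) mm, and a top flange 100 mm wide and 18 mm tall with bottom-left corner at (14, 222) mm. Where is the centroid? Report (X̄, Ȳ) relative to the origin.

Part | A | x̄ᵢ | ȳᵢ | A·x̄ᵢ | A·ȳᵢ
web | 3360.00 | 7.00 | 120.00 | 23520.00 | 403200.00
bottom flange | 1800.00 | 64.00 | 9.00 | 115200.00 | 16200.00
top flange | 1800.00 | 64.00 | 231.00 | 115200.00 | 415800.00
Σ | 6960.00 |  |  | 253920.00 | 835200.00
X̄ = 253920.00 / 6960.00 = 36.48 mm
Ȳ = 835200.00 / 6960.00 = 120.00 mm

X̄ = 36.48 mm, Ȳ = 120.00 mm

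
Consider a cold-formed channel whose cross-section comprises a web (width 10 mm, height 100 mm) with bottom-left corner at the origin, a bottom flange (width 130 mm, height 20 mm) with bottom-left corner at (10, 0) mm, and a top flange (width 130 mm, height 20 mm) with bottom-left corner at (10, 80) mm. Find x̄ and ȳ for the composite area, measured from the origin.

x̄ = 63.71 mm, ȳ = 50.00 mm

web: A = 10 × 100 = 1000.00, centroid at (5.00, 50.00).
bottom flange: A = 130 × 20 = 2600.00, centroid at (75.00, 10.00).
top flange: A = 130 × 20 = 2600.00, centroid at (75.00, 90.00).
ΣA = 6200.00 mm²
ΣAx̄ = (1000.00)(5.00) + (2600.00)(75.00) + (2600.00)(75.00) = 395000.00 mm³
ΣAȳ = (1000.00)(50.00) + (2600.00)(10.00) + (2600.00)(90.00) = 310000.00 mm³
x̄ = 395000.00 / 6200.00 = 63.71 mm
ȳ = 310000.00 / 6200.00 = 50.00 mm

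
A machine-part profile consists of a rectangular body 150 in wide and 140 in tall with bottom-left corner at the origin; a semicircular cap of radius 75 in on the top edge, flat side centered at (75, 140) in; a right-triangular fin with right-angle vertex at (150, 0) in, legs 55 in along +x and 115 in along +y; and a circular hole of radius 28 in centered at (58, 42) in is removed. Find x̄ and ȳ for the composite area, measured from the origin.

rectangular body: A = 150 × 140 = 21000.00, centroid at (75.00, 70.00).
semicircular top: A = ½π·75² = 8835.73, centroid at (75.00, 171.83).
triangular fin: A = ½·55·115 = 3162.50, centroid at (168.33, 38.33).
hole: A = −π·28² = -2463.01, centroid at (58.00, 42.00).
ΣA = 30535.22 in²
ΣAx̄ = (21000.00)(75.00) + (8835.73)(75.00) + (3162.50)(168.33) + (-2463.01)(58.00) = 2627179.37 in³
ΣAȳ = (21000.00)(70.00) + (8835.73)(171.83) + (3162.50)(38.33) + (-2463.01)(42.00) = 3006034.91 in³
x̄ = 2627179.37 / 30535.22 = 86.04 in
ȳ = 3006034.91 / 30535.22 = 98.44 in

x̄ = 86.04 in, ȳ = 98.44 in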